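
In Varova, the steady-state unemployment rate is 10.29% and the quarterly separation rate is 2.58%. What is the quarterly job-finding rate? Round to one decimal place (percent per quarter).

Job-finding rate ≈ 22.5% per quarter.

From u* = s/(s+f): f = s·(1−u)/u.
f = 2.58 × (1 − 0.1029) / 0.1029 = 2.3145 / 0.1029 ≈ 22.5% per quarter.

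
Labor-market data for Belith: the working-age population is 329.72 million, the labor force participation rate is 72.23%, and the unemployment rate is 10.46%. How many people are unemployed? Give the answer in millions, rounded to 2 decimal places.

About 24.91 million are unemployed.

Labor force = 0.7223 × 329.72 = 238.16 million.
Unemployed = 0.1046 × 238.16 ≈ 24.91 million.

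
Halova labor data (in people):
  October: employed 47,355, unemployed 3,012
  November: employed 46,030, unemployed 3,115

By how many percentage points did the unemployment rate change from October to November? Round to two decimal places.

The unemployment rate changed by +0.36 percentage points.

October: labor force = 47,355 + 3,012 = 50,367; u = 3,012/50,367 = 5.98%.
November: labor force = 46,030 + 3,115 = 49,145; u = 3,115/49,145 = 6.34%.
Change = 6.34% − 5.98% = +0.36 pp.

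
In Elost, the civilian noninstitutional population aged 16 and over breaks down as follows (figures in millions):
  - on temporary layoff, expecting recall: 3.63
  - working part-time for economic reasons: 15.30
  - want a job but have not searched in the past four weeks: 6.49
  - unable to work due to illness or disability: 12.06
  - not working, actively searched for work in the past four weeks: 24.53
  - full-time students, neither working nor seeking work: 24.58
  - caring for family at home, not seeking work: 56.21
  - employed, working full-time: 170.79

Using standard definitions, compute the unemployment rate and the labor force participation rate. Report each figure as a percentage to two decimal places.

Unemployment rate ≈ 13.14%; labor force participation rate ≈ 68.32%.

Employed = 15.30 + 170.79 = 186.09 million (anyone who worked, including part-time for economic reasons, counts as employed).
Unemployed = 3.63 + 24.53 = 28.16 million (jobless and actively searching, or on temporary layoff).
Labor force = 186.09 + 28.16 = 214.25 million.
Not in labor force = 6.49 + 12.06 + 24.58 + 56.21 = 99.34 million (those not working and not actively searching are outside the labor force — including those who want a job but have given up searching).
Civilian working-age population = 214.25 + 99.34 = 313.59 million.
Unemployment rate = 28.16 / 214.25 = 13.14%.
Labor force participation rate = 214.25 / 313.59 = 68.32%.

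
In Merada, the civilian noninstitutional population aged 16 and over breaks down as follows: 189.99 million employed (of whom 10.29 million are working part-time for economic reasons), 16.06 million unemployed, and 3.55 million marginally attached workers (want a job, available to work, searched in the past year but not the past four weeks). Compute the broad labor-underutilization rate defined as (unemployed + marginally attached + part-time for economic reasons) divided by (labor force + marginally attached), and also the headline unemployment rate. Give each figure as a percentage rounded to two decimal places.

Labor force = 189.99 + 16.06 = 206.05 million.
Numerator = 16.06 + 3.55 + 10.29 = 29.90 million.
Denominator = 206.05 + 3.55 = 209.60 million.
Broad rate = 29.90 / 209.60 = 14.27%.
Headline unemployment rate = 16.06 / 206.05 = 7.79%.

Broad underutilization rate ≈ 14.27%; headline unemployment rate ≈ 7.79%.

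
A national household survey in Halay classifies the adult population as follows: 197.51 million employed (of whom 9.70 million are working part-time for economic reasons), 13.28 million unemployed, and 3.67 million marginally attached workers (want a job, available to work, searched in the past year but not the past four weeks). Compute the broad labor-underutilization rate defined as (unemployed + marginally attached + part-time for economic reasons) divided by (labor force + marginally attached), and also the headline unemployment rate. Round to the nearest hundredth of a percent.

Labor force = 197.51 + 13.28 = 210.79 million.
Numerator = 13.28 + 3.67 + 9.70 = 26.65 million.
Denominator = 210.79 + 3.67 = 214.46 million.
Broad rate = 26.65 / 214.46 = 12.43%.
Headline unemployment rate = 13.28 / 210.79 = 6.30%.

Broad underutilization rate ≈ 12.43%; headline unemployment rate ≈ 6.30%.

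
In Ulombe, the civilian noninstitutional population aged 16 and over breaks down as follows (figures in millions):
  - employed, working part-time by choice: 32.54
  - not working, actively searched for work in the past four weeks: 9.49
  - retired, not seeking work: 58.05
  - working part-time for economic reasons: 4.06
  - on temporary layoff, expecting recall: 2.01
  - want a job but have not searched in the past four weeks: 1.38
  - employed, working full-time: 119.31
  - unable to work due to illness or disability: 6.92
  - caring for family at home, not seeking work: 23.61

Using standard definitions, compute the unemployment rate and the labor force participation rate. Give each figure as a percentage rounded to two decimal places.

Unemployment rate ≈ 6.87%; labor force participation rate ≈ 65.05%.

Employed = 32.54 + 4.06 + 119.31 = 155.91 million (anyone who worked, including part-time for economic reasons, counts as employed).
Unemployed = 9.49 + 2.01 = 11.50 million (jobless and actively searching, or on temporary layoff).
Labor force = 155.91 + 11.50 = 167.41 million.
Not in labor force = 58.05 + 1.38 + 6.92 + 23.61 = 89.96 million (those not working and not actively searching are outside the labor force — including those who want a job but have given up searching).
Civilian working-age population = 167.41 + 89.96 = 257.37 million.
Unemployment rate = 11.50 / 167.41 = 6.87%.
Labor force participation rate = 167.41 / 257.37 = 65.05%.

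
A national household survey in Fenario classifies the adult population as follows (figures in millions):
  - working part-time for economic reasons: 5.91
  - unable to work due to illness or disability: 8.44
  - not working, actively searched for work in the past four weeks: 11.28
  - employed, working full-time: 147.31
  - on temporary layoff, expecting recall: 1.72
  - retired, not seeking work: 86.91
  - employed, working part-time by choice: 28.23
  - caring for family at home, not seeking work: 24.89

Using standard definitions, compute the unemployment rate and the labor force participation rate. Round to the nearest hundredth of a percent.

Unemployment rate ≈ 6.69%; labor force participation rate ≈ 61.79%.

Employed = 5.91 + 147.31 + 28.23 = 181.45 million (anyone who worked, including part-time for economic reasons, counts as employed).
Unemployed = 11.28 + 1.72 = 13.00 million (jobless and actively searching, or on temporary layoff).
Labor force = 181.45 + 13.00 = 194.45 million.
Not in labor force = 8.44 + 86.91 + 24.89 = 120.24 million (those not working and not actively searching are outside the labor force).
Civilian working-age population = 194.45 + 120.24 = 314.69 million.
Unemployment rate = 13.00 / 194.45 = 6.69%.
Labor force participation rate = 194.45 / 314.69 = 61.79%.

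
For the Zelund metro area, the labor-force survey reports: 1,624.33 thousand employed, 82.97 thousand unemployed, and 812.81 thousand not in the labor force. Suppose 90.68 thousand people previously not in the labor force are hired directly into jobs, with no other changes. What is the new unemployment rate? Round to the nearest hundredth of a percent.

New unemployment rate ≈ 4.61%.

Initially, labor force = 1,624.33 + 82.97 = 1,707.30 thousand, so u = 82.97/1,707.30 = 4.86%.
After the change, employed and labor force both rise by 90.68; unemployed unchanged → E = 1,715.01, U = 82.97, labor force = 1,797.98 thousand.
New unemployment rate = 82.97 / 1,797.98 = 4.61%.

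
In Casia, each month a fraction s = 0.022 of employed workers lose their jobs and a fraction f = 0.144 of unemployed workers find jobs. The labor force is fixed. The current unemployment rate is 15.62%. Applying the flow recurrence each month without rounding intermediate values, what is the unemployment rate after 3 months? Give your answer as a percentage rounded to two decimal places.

Unemployment rate after three months ≈ 14.63%.

With a fixed labor force, u_{t+1} = u_t + s·(1−u_t) − f·u_t = u_t·(1−s−f) + s.
Here 1−s−f = 0.834 and s = 0.022.
u_1 = 0.156200 × 0.834 + 0.022 = 0.152271.
u_2 = 0.152271 × 0.834 + 0.022 = 0.148994.
u_3 = 0.148994 × 0.834 + 0.022 = 0.146261.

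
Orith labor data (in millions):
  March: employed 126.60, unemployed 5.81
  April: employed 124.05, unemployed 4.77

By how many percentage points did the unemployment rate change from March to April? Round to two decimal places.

The unemployment rate changed by −0.69 percentage points.

March: labor force = 126.60 + 5.81 = 132.41; u = 5.81/132.41 = 4.39%.
April: labor force = 124.05 + 4.77 = 128.82; u = 4.77/128.82 = 3.70%.
Change = 3.70% − 4.39% = −0.69 pp.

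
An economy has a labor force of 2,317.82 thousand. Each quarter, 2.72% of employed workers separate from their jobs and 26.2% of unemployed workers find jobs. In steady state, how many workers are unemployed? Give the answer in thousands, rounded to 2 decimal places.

Steady-state unemployment rate u* = s/(s+f) = 2.72/(2.72+26.2) = 0.094053.
Unemployed = u* × labor force = 0.094053 × 2,317.82 ≈ 218.00 thousand.

About 218.00 thousand are unemployed in steady state.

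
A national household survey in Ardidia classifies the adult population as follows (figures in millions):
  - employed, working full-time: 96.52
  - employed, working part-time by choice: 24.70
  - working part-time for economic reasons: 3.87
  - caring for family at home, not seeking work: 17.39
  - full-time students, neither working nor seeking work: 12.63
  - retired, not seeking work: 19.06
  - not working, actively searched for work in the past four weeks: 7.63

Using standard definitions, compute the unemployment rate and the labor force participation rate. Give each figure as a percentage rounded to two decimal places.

Unemployment rate ≈ 5.75%; labor force participation rate ≈ 73.00%.

Employed = 96.52 + 24.70 + 3.87 = 125.09 million (anyone who worked, including part-time for economic reasons, counts as employed).
Unemployed = 7.63 million.
Labor force = 125.09 + 7.63 = 132.72 million.
Not in labor force = 17.39 + 12.63 + 19.06 = 49.08 million (those not working and not actively searching are outside the labor force).
Civilian working-age population = 132.72 + 49.08 = 181.80 million.
Unemployment rate = 7.63 / 132.72 = 5.75%.
Labor force participation rate = 132.72 / 181.80 = 73.00%.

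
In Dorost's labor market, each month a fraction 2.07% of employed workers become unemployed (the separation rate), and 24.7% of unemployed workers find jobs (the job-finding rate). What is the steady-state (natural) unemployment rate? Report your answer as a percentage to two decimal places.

At steady state the flows balance: s·E = f·U, so U/(E+U) = s/(s+f).
u* = 2.07 / (2.07 + 24.7) = 2.07 / 26.77 = 7.73%.

Steady-state unemployment rate ≈ 7.73%.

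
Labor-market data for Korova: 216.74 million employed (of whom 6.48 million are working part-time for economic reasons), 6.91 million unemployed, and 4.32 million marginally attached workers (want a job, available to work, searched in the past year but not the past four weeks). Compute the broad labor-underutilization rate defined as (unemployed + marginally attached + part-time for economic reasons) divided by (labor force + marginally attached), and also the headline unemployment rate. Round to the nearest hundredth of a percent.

Labor force = 216.74 + 6.91 = 223.65 million.
Numerator = 6.91 + 4.32 + 6.48 = 17.71 million.
Denominator = 223.65 + 4.32 = 227.97 million.
Broad rate = 17.71 / 227.97 = 7.77%.
Headline unemployment rate = 6.91 / 223.65 = 3.09%.

Broad underutilization rate ≈ 7.77%; headline unemployment rate ≈ 3.09%.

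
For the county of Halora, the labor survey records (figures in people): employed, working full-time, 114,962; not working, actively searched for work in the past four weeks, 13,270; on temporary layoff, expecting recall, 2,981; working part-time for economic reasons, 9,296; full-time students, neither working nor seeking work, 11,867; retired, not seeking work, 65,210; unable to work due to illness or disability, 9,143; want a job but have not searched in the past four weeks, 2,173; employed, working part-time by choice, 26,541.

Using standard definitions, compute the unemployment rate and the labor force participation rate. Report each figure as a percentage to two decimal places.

Unemployment rate ≈ 9.73%; labor force participation rate ≈ 65.40%.

Employed = 114,962 + 9,296 + 26,541 = 150,799 (anyone who worked, including part-time for economic reasons, counts as employed).
Unemployed = 13,270 + 2,981 = 16,251 (jobless and actively searching, or on temporary layoff).
Labor force = 150,799 + 16,251 = 167,050.
Not in labor force = 11,867 + 65,210 + 9,143 + 2,173 = 88,393 (those not working and not actively searching are outside the labor force — including those who want a job but have given up searching).
Civilian working-age population = 167,050 + 88,393 = 255,443.
Unemployment rate = 16,251 / 167,050 = 9.73%.
Labor force participation rate = 167,050 / 255,443 = 65.40%.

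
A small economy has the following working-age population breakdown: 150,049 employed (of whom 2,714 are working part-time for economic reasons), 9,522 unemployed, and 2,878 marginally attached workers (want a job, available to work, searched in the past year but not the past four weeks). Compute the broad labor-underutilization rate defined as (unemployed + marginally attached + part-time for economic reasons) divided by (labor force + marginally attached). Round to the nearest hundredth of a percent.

Broad underutilization rate ≈ 9.30%.

Labor force = 150,049 + 9,522 = 159,571.
Numerator = 9,522 + 2,878 + 2,714 = 15,114.
Denominator = 159,571 + 2,878 = 162,449.
Broad rate = 15,114 / 162,449 = 9.30%.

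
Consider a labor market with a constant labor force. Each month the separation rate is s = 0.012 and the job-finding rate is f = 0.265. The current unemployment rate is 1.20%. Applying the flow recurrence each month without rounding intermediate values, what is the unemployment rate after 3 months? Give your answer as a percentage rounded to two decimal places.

Unemployment rate after three months ≈ 3.15%.

With a fixed labor force, u_{t+1} = u_t + s·(1−u_t) − f·u_t = u_t·(1−s−f) + s.
Here 1−s−f = 0.723 and s = 0.012.
u_1 = 0.012000 × 0.723 + 0.012 = 0.020676.
u_2 = 0.020676 × 0.723 + 0.012 = 0.026949.
u_3 = 0.026949 × 0.723 + 0.012 = 0.031484.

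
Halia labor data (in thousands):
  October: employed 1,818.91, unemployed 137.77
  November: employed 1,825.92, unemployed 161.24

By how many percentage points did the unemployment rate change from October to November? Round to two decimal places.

The unemployment rate changed by +1.07 percentage points.

October: labor force = 1,818.91 + 137.77 = 1,956.68; u = 137.77/1,956.68 = 7.04%.
November: labor force = 1,825.92 + 161.24 = 1,987.16; u = 161.24/1,987.16 = 8.11%.
Change = 8.11% − 7.04% = +1.07 pp.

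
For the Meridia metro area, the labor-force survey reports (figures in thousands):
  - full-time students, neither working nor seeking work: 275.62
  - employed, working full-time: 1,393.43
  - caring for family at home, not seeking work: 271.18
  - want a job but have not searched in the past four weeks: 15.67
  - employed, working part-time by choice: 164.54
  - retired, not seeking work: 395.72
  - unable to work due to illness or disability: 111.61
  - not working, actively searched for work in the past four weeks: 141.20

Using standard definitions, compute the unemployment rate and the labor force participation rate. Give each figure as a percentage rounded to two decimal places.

Employed = 1,393.43 + 164.54 = 1,557.97 thousand.
Unemployed = 141.20 thousand.
Labor force = 1,557.97 + 141.20 = 1,699.17 thousand.
Not in labor force = 275.62 + 271.18 + 15.67 + 395.72 + 111.61 = 1,069.80 thousand (those not working and not actively searching are outside the labor force — including those who want a job but have given up searching).
Civilian working-age population = 1,699.17 + 1,069.80 = 2,768.97 thousand.
Unemployment rate = 141.20 / 1,699.17 = 8.31%.
Labor force participation rate = 1,699.17 / 2,768.97 = 61.36%.

Unemployment rate ≈ 8.31%; labor force participation rate ≈ 61.36%.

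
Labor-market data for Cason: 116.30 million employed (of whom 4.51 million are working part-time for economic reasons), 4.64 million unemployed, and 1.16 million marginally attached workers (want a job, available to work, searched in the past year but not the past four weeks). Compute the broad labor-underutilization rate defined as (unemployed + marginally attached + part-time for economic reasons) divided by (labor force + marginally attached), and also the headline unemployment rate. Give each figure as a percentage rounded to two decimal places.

Broad underutilization rate ≈ 8.44%; headline unemployment rate ≈ 3.84%.

Labor force = 116.30 + 4.64 = 120.94 million.
Numerator = 4.64 + 1.16 + 4.51 = 10.31 million.
Denominator = 120.94 + 1.16 = 122.10 million.
Broad rate = 10.31 / 122.10 = 8.44%.
Headline unemployment rate = 4.64 / 120.94 = 3.84%.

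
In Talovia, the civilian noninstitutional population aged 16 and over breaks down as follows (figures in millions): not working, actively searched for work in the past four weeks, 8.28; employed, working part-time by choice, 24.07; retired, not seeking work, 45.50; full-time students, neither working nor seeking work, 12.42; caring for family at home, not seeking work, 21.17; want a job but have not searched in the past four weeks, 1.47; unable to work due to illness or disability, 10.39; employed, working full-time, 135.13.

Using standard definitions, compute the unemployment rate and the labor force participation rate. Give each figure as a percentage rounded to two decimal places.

Unemployment rate ≈ 4.94%; labor force participation rate ≈ 64.81%.

Employed = 24.07 + 135.13 = 159.20 million.
Unemployed = 8.28 million.
Labor force = 159.20 + 8.28 = 167.48 million.
Not in labor force = 45.50 + 12.42 + 21.17 + 1.47 + 10.39 = 90.95 million (those not working and not actively searching are outside the labor force — including those who want a job but have given up searching).
Civilian working-age population = 167.48 + 90.95 = 258.43 million.
Unemployment rate = 8.28 / 167.48 = 4.94%.
Labor force participation rate = 167.48 / 258.43 = 64.81%.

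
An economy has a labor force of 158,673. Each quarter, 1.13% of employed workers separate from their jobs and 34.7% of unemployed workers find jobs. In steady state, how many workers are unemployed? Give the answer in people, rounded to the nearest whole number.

About 5,004 are unemployed in steady state.

Steady-state unemployment rate u* = s/(s+f) = 1.13/(1.13+34.7) = 0.031538.
Unemployed = u* × labor force = 0.031538 × 158,673 ≈ 5,004.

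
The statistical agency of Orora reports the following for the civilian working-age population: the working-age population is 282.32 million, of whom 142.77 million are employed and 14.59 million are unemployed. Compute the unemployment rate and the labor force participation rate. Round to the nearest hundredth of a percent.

Labor force = employed + unemployed = 142.77 + 14.59 = 157.36 million.
Unemployment rate = 14.59 / 157.36 = 9.27%.
Labor force participation rate = 157.36 / 282.32 = 55.74%.

Unemployment rate ≈ 9.27%; labor force participation rate ≈ 55.74%.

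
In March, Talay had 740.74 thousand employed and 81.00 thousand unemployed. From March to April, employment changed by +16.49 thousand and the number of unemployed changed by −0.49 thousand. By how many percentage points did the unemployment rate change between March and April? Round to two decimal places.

March: labor force = 740.74 + 81.00 = 821.74; u = 81.00/821.74 = 9.86%.
April: labor force = 757.23 + 80.51 = 837.74; u = 80.51/837.74 = 9.61%.
Change = 9.61% − 9.86% = −0.25 pp.

The unemployment rate changed by −0.25 percentage points.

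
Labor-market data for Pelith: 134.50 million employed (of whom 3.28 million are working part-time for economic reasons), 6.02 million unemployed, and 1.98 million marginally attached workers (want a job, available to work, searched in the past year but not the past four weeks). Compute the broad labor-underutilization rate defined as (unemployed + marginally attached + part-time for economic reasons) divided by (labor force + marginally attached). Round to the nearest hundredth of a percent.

Labor force = 134.50 + 6.02 = 140.52 million.
Numerator = 6.02 + 1.98 + 3.28 = 11.28 million.
Denominator = 140.52 + 1.98 = 142.50 million.
Broad rate = 11.28 / 142.50 = 7.92%.

Broad underutilization rate ≈ 7.92%.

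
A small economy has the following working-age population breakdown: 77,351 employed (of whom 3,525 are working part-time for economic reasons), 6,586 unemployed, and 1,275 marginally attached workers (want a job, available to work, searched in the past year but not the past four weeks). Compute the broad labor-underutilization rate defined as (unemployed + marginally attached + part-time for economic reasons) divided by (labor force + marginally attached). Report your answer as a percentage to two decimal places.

Broad underutilization rate ≈ 13.36%.

Labor force = 77,351 + 6,586 = 83,937.
Numerator = 6,586 + 1,275 + 3,525 = 11,386.
Denominator = 83,937 + 1,275 = 85,212.
Broad rate = 11,386 / 85,212 = 13.36%.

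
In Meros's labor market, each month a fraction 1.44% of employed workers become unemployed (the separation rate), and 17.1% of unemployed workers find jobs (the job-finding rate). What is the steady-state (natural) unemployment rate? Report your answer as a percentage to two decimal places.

Steady-state unemployment rate ≈ 7.77%.

At steady state the flows balance: s·E = f·U, so U/(E+U) = s/(s+f).
u* = 1.44 / (1.44 + 17.1) = 1.44 / 18.54 = 7.77%.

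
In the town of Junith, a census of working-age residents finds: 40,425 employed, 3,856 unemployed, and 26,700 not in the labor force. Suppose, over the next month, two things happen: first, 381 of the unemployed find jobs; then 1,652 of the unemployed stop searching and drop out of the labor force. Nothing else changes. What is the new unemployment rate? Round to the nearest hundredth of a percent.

New unemployment rate ≈ 4.28%.

Initially, labor force = 40,425 + 3,856 = 44,281, so u = 3,856/44,281 = 8.71%.
After the first change, unemployed falls and employed rises by 381; labor force unchanged → E = 40,806, U = 3,475, labor force = 44,281.
After the second change, unemployed and labor force both fall by 1,652 → E = 40,806, U = 1,823, labor force = 42,629.
New unemployment rate = 1,823 / 42,629 = 4.28%.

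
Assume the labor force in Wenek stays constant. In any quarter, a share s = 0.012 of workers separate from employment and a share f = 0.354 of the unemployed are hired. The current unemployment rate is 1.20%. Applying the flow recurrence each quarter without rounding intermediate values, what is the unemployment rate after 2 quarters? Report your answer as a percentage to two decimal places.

Unemployment rate after two quarters ≈ 2.44%.

With a fixed labor force, u_{t+1} = u_t + s·(1−u_t) − f·u_t = u_t·(1−s−f) + s.
Here 1−s−f = 0.634 and s = 0.012.
u_1 = 0.012000 × 0.634 + 0.012 = 0.019608.
u_2 = 0.019608 × 0.634 + 0.012 = 0.024431.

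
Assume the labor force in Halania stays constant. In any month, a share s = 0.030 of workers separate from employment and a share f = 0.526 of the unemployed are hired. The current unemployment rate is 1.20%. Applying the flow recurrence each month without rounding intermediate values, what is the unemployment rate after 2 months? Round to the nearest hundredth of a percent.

With a fixed labor force, u_{t+1} = u_t + s·(1−u_t) − f·u_t = u_t·(1−s−f) + s.
Here 1−s−f = 0.444 and s = 0.030.
u_1 = 0.012000 × 0.444 + 0.030 = 0.035328.
u_2 = 0.035328 × 0.444 + 0.030 = 0.045686.

Unemployment rate after two months ≈ 4.57%.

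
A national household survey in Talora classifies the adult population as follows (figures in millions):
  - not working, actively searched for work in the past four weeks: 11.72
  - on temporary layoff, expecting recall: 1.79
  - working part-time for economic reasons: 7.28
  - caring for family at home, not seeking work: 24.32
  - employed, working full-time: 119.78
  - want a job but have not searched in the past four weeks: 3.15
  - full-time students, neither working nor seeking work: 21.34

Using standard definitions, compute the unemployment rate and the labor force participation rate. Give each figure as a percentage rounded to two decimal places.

Employed = 7.28 + 119.78 = 127.06 million (anyone who worked, including part-time for economic reasons, counts as employed).
Unemployed = 11.72 + 1.79 = 13.51 million (jobless and actively searching, or on temporary layoff).
Labor force = 127.06 + 13.51 = 140.57 million.
Not in labor force = 24.32 + 3.15 + 21.34 = 48.81 million (those not working and not actively searching are outside the labor force — including those who want a job but have given up searching).
Civilian working-age population = 140.57 + 48.81 = 189.38 million.
Unemployment rate = 13.51 / 140.57 = 9.61%.
Labor force participation rate = 140.57 / 189.38 = 74.23%.

Unemployment rate ≈ 9.61%; labor force participation rate ≈ 74.23%.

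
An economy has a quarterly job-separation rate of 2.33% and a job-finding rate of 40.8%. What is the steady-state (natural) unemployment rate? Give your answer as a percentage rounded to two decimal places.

Steady-state unemployment rate ≈ 5.40%.

At steady state the flows balance: s·E = f·U, so U/(E+U) = s/(s+f).
u* = 2.33 / (2.33 + 40.8) = 2.33 / 43.13 = 5.40%.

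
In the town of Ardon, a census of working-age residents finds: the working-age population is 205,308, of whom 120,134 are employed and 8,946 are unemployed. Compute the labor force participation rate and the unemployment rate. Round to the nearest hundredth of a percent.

Labor force = employed + unemployed = 120,134 + 8,946 = 129,080.
Unemployment rate = 8,946 / 129,080 = 6.93%.
Labor force participation rate = 129,080 / 205,308 = 62.87%.

Labor force participation rate ≈ 62.87%; unemployment rate ≈ 6.93%.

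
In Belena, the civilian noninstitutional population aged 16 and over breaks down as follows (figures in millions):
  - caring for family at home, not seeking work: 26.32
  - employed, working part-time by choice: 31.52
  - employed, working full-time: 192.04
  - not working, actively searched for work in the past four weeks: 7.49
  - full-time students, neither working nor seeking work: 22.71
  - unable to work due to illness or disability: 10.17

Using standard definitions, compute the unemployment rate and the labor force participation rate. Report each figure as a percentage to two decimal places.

Unemployment rate ≈ 3.24%; labor force participation rate ≈ 79.60%.

Employed = 31.52 + 192.04 = 223.56 million.
Unemployed = 7.49 million.
Labor force = 223.56 + 7.49 = 231.05 million.
Not in labor force = 26.32 + 22.71 + 10.17 = 59.20 million (those not working and not actively searching are outside the labor force).
Civilian working-age population = 231.05 + 59.20 = 290.25 million.
Unemployment rate = 7.49 / 231.05 = 3.24%.
Labor force participation rate = 231.05 / 290.25 = 79.60%.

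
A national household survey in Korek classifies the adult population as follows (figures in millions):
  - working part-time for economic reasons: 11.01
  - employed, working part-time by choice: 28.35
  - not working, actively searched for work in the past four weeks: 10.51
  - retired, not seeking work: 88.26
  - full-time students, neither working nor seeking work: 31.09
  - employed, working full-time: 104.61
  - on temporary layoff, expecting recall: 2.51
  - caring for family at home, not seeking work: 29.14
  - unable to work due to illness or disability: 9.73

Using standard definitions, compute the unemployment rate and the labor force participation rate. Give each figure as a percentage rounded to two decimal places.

Employed = 11.01 + 28.35 + 104.61 = 143.97 million (anyone who worked, including part-time for economic reasons, counts as employed).
Unemployed = 10.51 + 2.51 = 13.02 million (jobless and actively searching, or on temporary layoff).
Labor force = 143.97 + 13.02 = 156.99 million.
Not in labor force = 88.26 + 31.09 + 29.14 + 9.73 = 158.22 million (those not working and not actively searching are outside the labor force).
Civilian working-age population = 156.99 + 158.22 = 315.21 million.
Unemployment rate = 13.02 / 156.99 = 8.29%.
Labor force participation rate = 156.99 / 315.21 = 49.80%.

Unemployment rate ≈ 8.29%; labor force participation rate ≈ 49.80%.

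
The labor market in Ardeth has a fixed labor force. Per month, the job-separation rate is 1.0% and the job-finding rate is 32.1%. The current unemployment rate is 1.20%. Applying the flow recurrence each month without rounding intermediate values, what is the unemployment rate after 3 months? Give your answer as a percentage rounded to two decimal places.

Unemployment rate after three months ≈ 2.48%.

With a fixed labor force, u_{t+1} = u_t + s·(1−u_t) − f·u_t = u_t·(1−s−f) + s.
Here 1−s−f = 0.669 and s = 0.010.
u_1 = 0.012000 × 0.669 + 0.010 = 0.018028.
u_2 = 0.018028 × 0.669 + 0.010 = 0.022061.
u_3 = 0.022061 × 0.669 + 0.010 = 0.024759.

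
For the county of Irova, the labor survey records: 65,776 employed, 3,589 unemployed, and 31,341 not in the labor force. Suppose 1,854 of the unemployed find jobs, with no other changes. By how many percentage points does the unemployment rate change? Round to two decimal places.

The unemployment rate changes by −2.67 percentage points.

Initially, labor force = 65,776 + 3,589 = 69,365, so u = 3,589/69,365 = 5.17%.
After the change, unemployed falls and employed rises by 1,854; labor force unchanged → E = 67,630, U = 1,735, labor force = 69,365.
New unemployment rate = 1,735 / 69,365 = 2.50%.
Change = 2.50% − 5.17% = −2.67 percentage points.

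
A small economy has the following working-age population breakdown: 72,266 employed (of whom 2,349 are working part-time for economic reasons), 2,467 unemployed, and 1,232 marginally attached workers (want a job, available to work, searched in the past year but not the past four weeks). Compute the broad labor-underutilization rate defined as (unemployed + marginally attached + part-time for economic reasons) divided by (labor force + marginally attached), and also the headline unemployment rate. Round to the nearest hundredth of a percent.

Labor force = 72,266 + 2,467 = 74,733.
Numerator = 2,467 + 1,232 + 2,349 = 6,048.
Denominator = 74,733 + 1,232 = 75,965.
Broad rate = 6,048 / 75,965 = 7.96%.
Headline unemployment rate = 2,467 / 74,733 = 3.30%.

Broad underutilization rate ≈ 7.96%; headline unemployment rate ≈ 3.30%.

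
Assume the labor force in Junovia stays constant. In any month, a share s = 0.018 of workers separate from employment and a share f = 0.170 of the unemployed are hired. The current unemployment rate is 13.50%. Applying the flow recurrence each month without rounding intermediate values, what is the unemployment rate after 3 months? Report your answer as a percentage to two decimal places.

Unemployment rate after three months ≈ 11.68%.

With a fixed labor force, u_{t+1} = u_t + s·(1−u_t) − f·u_t = u_t·(1−s−f) + s.
Here 1−s−f = 0.812 and s = 0.018.
u_1 = 0.135000 × 0.812 + 0.018 = 0.127620.
u_2 = 0.127620 × 0.812 + 0.018 = 0.121627.
u_3 = 0.121627 × 0.812 + 0.018 = 0.116761.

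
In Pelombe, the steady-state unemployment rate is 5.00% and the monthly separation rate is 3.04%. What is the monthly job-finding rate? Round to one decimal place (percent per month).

Job-finding rate ≈ 57.8% per month.

From u* = s/(s+f): f = s·(1−u)/u.
f = 3.04 × (1 − 0.0500) / 0.0500 = 2.8880 / 0.0500 ≈ 57.8% per month.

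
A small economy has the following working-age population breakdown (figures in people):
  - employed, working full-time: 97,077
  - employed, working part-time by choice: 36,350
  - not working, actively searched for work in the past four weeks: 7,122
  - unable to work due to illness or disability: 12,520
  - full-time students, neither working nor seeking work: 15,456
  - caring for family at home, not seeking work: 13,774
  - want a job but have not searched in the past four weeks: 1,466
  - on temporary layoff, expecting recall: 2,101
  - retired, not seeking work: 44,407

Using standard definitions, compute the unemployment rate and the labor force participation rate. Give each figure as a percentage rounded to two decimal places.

Employed = 97,077 + 36,350 = 133,427.
Unemployed = 7,122 + 2,101 = 9,223 (jobless and actively searching, or on temporary layoff).
Labor force = 133,427 + 9,223 = 142,650.
Not in labor force = 12,520 + 15,456 + 13,774 + 1,466 + 44,407 = 87,623 (those not working and not actively searching are outside the labor force — including those who want a job but have given up searching).
Civilian working-age population = 142,650 + 87,623 = 230,273.
Unemployment rate = 9,223 / 142,650 = 6.47%.
Labor force participation rate = 142,650 / 230,273 = 61.95%.

Unemployment rate ≈ 6.47%; labor force participation rate ≈ 61.95%.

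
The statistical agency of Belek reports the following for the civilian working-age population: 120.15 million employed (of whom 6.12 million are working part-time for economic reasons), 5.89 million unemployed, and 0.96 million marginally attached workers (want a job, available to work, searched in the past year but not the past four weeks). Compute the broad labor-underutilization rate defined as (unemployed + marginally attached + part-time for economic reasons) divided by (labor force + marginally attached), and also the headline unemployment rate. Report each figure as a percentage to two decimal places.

Broad underutilization rate ≈ 10.21%; headline unemployment rate ≈ 4.67%.

Labor force = 120.15 + 5.89 = 126.04 million.
Numerator = 5.89 + 0.96 + 6.12 = 12.97 million.
Denominator = 126.04 + 0.96 = 127.00 million.
Broad rate = 12.97 / 127.00 = 10.21%.
Headline unemployment rate = 5.89 / 126.04 = 4.67%.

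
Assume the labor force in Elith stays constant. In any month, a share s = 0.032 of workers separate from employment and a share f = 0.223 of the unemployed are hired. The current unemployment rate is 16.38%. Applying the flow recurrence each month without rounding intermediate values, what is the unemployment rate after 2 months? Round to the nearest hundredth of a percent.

With a fixed labor force, u_{t+1} = u_t + s·(1−u_t) − f·u_t = u_t·(1−s−f) + s.
Here 1−s−f = 0.745 and s = 0.032.
u_1 = 0.163800 × 0.745 + 0.032 = 0.154031.
u_2 = 0.154031 × 0.745 + 0.032 = 0.146753.

Unemployment rate after two months ≈ 14.68%.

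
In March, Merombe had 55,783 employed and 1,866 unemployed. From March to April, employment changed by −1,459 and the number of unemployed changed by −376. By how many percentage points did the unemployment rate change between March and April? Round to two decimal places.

The unemployment rate changed by −0.57 percentage points.

March: labor force = 55,783 + 1,866 = 57,649; u = 1,866/57,649 = 3.24%.
April: labor force = 54,324 + 1,490 = 55,814; u = 1,490/55,814 = 2.67%.
Change = 2.67% − 3.24% = −0.57 pp.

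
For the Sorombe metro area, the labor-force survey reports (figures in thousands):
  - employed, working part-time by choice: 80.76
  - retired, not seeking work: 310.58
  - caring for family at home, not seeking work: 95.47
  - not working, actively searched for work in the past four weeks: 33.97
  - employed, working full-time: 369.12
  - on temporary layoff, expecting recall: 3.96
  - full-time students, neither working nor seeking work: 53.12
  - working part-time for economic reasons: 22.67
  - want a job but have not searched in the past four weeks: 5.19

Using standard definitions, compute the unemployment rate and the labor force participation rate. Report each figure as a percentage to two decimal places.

Unemployment rate ≈ 7.43%; labor force participation rate ≈ 52.37%.

Employed = 80.76 + 369.12 + 22.67 = 472.55 thousand (anyone who worked, including part-time for economic reasons, counts as employed).
Unemployed = 33.97 + 3.96 = 37.93 thousand (jobless and actively searching, or on temporary layoff).
Labor force = 472.55 + 37.93 = 510.48 thousand.
Not in labor force = 310.58 + 95.47 + 53.12 + 5.19 = 464.36 thousand (those not working and not actively searching are outside the labor force — including those who want a job but have given up searching).
Civilian working-age population = 510.48 + 464.36 = 974.84 thousand.
Unemployment rate = 37.93 / 510.48 = 7.43%.
Labor force participation rate = 510.48 / 974.84 = 52.37%.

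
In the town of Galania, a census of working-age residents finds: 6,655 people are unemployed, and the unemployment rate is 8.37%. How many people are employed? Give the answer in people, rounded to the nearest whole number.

Labor force = U / u = 6,655 / 0.0837 ≈ 79,510.
Employed = labor force − unemployed = 79,510 − 6,655 = 72,855.

About 72,855 are employed.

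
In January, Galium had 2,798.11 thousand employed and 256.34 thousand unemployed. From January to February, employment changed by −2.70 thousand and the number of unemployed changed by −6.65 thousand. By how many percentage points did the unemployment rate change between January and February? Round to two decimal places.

January: labor force = 2,798.11 + 256.34 = 3,054.45; u = 256.34/3,054.45 = 8.39%.
February: labor force = 2,795.41 + 249.69 = 3,045.10; u = 249.69/3,045.10 = 8.20%.
Change = 8.20% − 8.39% = −0.19 pp.

The unemployment rate changed by −0.19 percentage points.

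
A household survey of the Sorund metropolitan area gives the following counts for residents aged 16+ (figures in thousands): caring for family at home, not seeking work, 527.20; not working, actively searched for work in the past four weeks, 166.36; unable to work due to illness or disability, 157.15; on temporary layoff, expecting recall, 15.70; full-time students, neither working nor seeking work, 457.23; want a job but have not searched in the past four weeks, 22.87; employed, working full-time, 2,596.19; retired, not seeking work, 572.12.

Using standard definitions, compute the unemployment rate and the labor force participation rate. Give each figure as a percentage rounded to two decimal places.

Employed = 2,596.19 thousand.
Unemployed = 166.36 + 15.70 = 182.06 thousand (jobless and actively searching, or on temporary layoff).
Labor force = 2,596.19 + 182.06 = 2,778.25 thousand.
Not in labor force = 527.20 + 157.15 + 457.23 + 22.87 + 572.12 = 1,736.57 thousand (those not working and not actively searching are outside the labor force — including those who want a job but have given up searching).
Civilian working-age population = 2,778.25 + 1,736.57 = 4,514.82 thousand.
Unemployment rate = 182.06 / 2,778.25 = 6.55%.
Labor force participation rate = 2,778.25 / 4,514.82 = 61.54%.

Unemployment rate ≈ 6.55%; labor force participation rate ≈ 61.54%.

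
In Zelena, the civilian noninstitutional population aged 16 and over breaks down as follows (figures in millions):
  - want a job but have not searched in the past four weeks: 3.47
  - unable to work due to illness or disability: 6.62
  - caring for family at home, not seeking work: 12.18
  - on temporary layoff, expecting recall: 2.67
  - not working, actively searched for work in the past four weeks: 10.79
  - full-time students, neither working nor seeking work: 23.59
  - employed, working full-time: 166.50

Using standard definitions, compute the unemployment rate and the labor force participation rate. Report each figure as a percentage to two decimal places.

Unemployment rate ≈ 7.48%; labor force participation rate ≈ 79.69%.

Employed = 166.50 million.
Unemployed = 2.67 + 10.79 = 13.46 million (jobless and actively searching, or on temporary layoff).
Labor force = 166.50 + 13.46 = 179.96 million.
Not in labor force = 3.47 + 6.62 + 12.18 + 23.59 = 45.86 million (those not working and not actively searching are outside the labor force — including those who want a job but have given up searching).
Civilian working-age population = 179.96 + 45.86 = 225.82 million.
Unemployment rate = 13.46 / 179.96 = 7.48%.
Labor force participation rate = 179.96 / 225.82 = 79.69%.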